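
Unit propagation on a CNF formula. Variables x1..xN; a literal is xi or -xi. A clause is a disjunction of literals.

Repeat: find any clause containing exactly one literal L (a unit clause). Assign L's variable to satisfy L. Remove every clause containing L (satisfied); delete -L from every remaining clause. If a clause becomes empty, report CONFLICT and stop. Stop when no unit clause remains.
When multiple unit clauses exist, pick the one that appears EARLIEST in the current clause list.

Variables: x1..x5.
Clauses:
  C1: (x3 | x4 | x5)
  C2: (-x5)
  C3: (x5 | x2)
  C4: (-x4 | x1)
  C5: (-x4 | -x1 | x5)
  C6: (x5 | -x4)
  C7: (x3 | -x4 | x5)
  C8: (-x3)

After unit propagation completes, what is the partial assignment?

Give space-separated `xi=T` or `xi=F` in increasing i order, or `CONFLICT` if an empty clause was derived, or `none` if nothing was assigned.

unit clause [-5] forces x5=F; simplify:
  drop 5 from [3, 4, 5] -> [3, 4]
  drop 5 from [5, 2] -> [2]
  drop 5 from [-4, -1, 5] -> [-4, -1]
  drop 5 from [5, -4] -> [-4]
  drop 5 from [3, -4, 5] -> [3, -4]
  satisfied 1 clause(s); 7 remain; assigned so far: [5]
unit clause [2] forces x2=T; simplify:
  satisfied 1 clause(s); 6 remain; assigned so far: [2, 5]
unit clause [-4] forces x4=F; simplify:
  drop 4 from [3, 4] -> [3]
  satisfied 4 clause(s); 2 remain; assigned so far: [2, 4, 5]
unit clause [3] forces x3=T; simplify:
  drop -3 from [-3] -> [] (empty!)
  satisfied 1 clause(s); 1 remain; assigned so far: [2, 3, 4, 5]
CONFLICT (empty clause)

Answer: CONFLICT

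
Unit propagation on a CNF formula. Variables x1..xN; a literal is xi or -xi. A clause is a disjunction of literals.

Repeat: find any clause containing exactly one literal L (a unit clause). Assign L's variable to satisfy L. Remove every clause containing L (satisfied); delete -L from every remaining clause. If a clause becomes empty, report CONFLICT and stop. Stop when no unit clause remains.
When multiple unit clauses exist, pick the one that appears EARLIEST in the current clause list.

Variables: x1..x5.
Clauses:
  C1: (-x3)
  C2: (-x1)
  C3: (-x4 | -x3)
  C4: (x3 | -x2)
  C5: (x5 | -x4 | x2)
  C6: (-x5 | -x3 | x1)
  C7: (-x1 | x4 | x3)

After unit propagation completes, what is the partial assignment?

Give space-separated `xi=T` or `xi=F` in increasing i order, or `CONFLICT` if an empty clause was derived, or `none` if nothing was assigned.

unit clause [-3] forces x3=F; simplify:
  drop 3 from [3, -2] -> [-2]
  drop 3 from [-1, 4, 3] -> [-1, 4]
  satisfied 3 clause(s); 4 remain; assigned so far: [3]
unit clause [-1] forces x1=F; simplify:
  satisfied 2 clause(s); 2 remain; assigned so far: [1, 3]
unit clause [-2] forces x2=F; simplify:
  drop 2 from [5, -4, 2] -> [5, -4]
  satisfied 1 clause(s); 1 remain; assigned so far: [1, 2, 3]

Answer: x1=F x2=F x3=F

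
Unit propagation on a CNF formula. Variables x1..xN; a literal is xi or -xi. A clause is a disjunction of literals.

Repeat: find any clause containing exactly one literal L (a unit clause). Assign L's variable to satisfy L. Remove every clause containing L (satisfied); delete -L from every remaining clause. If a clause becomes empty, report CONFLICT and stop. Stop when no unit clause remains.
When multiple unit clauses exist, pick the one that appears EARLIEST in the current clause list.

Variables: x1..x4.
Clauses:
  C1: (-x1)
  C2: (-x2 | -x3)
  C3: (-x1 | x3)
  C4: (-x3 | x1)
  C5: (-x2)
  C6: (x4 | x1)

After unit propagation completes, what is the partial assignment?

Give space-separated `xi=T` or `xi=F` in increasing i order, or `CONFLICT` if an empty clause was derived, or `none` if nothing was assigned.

unit clause [-1] forces x1=F; simplify:
  drop 1 from [-3, 1] -> [-3]
  drop 1 from [4, 1] -> [4]
  satisfied 2 clause(s); 4 remain; assigned so far: [1]
unit clause [-3] forces x3=F; simplify:
  satisfied 2 clause(s); 2 remain; assigned so far: [1, 3]
unit clause [-2] forces x2=F; simplify:
  satisfied 1 clause(s); 1 remain; assigned so far: [1, 2, 3]
unit clause [4] forces x4=T; simplify:
  satisfied 1 clause(s); 0 remain; assigned so far: [1, 2, 3, 4]

Answer: x1=F x2=F x3=F x4=T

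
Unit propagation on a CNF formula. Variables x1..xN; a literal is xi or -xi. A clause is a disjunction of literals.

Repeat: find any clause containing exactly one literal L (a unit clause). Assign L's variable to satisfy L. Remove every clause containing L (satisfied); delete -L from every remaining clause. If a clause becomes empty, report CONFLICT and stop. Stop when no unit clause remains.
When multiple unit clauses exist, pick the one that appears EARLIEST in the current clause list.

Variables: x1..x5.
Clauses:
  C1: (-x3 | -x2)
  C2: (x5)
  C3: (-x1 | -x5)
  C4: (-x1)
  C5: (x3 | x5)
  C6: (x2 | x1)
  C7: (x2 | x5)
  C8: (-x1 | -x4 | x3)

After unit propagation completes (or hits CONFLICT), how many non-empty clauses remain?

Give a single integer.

Answer: 0

Derivation:
unit clause [5] forces x5=T; simplify:
  drop -5 from [-1, -5] -> [-1]
  satisfied 3 clause(s); 5 remain; assigned so far: [5]
unit clause [-1] forces x1=F; simplify:
  drop 1 from [2, 1] -> [2]
  satisfied 3 clause(s); 2 remain; assigned so far: [1, 5]
unit clause [2] forces x2=T; simplify:
  drop -2 from [-3, -2] -> [-3]
  satisfied 1 clause(s); 1 remain; assigned so far: [1, 2, 5]
unit clause [-3] forces x3=F; simplify:
  satisfied 1 clause(s); 0 remain; assigned so far: [1, 2, 3, 5]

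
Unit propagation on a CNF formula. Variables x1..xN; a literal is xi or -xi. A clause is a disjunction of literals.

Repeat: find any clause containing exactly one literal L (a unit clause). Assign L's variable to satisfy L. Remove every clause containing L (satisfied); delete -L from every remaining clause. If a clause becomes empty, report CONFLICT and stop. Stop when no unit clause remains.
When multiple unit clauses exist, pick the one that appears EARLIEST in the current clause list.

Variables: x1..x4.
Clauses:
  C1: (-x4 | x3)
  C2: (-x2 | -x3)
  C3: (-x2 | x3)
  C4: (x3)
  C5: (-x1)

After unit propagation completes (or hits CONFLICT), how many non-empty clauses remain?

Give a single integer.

Answer: 0

Derivation:
unit clause [3] forces x3=T; simplify:
  drop -3 from [-2, -3] -> [-2]
  satisfied 3 clause(s); 2 remain; assigned so far: [3]
unit clause [-2] forces x2=F; simplify:
  satisfied 1 clause(s); 1 remain; assigned so far: [2, 3]
unit clause [-1] forces x1=F; simplify:
  satisfied 1 clause(s); 0 remain; assigned so far: [1, 2, 3]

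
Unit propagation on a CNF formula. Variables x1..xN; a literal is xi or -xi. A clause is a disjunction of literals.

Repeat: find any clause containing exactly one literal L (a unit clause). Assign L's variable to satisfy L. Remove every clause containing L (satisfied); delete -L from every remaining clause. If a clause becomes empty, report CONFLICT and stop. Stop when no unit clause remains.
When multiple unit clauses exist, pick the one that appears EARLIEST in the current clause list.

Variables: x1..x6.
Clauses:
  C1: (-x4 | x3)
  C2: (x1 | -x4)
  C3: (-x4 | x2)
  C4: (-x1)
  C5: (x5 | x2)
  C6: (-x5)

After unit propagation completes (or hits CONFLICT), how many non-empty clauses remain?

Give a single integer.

unit clause [-1] forces x1=F; simplify:
  drop 1 from [1, -4] -> [-4]
  satisfied 1 clause(s); 5 remain; assigned so far: [1]
unit clause [-4] forces x4=F; simplify:
  satisfied 3 clause(s); 2 remain; assigned so far: [1, 4]
unit clause [-5] forces x5=F; simplify:
  drop 5 from [5, 2] -> [2]
  satisfied 1 clause(s); 1 remain; assigned so far: [1, 4, 5]
unit clause [2] forces x2=T; simplify:
  satisfied 1 clause(s); 0 remain; assigned so far: [1, 2, 4, 5]

Answer: 0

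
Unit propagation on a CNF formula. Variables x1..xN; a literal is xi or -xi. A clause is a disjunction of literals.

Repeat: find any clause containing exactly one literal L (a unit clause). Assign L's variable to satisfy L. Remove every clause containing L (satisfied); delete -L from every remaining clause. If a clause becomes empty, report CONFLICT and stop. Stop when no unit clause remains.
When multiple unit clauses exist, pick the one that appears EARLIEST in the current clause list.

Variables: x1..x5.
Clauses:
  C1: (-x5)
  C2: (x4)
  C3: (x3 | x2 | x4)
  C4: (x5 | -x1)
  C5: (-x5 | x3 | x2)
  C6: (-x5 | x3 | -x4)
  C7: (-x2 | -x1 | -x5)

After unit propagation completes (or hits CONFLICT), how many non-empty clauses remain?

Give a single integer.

Answer: 0

Derivation:
unit clause [-5] forces x5=F; simplify:
  drop 5 from [5, -1] -> [-1]
  satisfied 4 clause(s); 3 remain; assigned so far: [5]
unit clause [4] forces x4=T; simplify:
  satisfied 2 clause(s); 1 remain; assigned so far: [4, 5]
unit clause [-1] forces x1=F; simplify:
  satisfied 1 clause(s); 0 remain; assigned so far: [1, 4, 5]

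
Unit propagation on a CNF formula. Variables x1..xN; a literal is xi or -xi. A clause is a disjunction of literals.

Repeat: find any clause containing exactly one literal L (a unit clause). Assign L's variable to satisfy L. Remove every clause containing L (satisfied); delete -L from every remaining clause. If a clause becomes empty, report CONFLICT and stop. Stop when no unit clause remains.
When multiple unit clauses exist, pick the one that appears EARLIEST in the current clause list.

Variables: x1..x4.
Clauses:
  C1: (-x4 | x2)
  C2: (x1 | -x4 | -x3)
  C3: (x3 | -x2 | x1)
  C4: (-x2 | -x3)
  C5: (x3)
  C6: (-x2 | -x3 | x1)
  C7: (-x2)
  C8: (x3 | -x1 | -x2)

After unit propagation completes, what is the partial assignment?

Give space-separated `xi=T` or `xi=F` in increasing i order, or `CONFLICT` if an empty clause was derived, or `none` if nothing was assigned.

Answer: x2=F x3=T x4=F

Derivation:
unit clause [3] forces x3=T; simplify:
  drop -3 from [1, -4, -3] -> [1, -4]
  drop -3 from [-2, -3] -> [-2]
  drop -3 from [-2, -3, 1] -> [-2, 1]
  satisfied 3 clause(s); 5 remain; assigned so far: [3]
unit clause [-2] forces x2=F; simplify:
  drop 2 from [-4, 2] -> [-4]
  satisfied 3 clause(s); 2 remain; assigned so far: [2, 3]
unit clause [-4] forces x4=F; simplify:
  satisfied 2 clause(s); 0 remain; assigned so far: [2, 3, 4]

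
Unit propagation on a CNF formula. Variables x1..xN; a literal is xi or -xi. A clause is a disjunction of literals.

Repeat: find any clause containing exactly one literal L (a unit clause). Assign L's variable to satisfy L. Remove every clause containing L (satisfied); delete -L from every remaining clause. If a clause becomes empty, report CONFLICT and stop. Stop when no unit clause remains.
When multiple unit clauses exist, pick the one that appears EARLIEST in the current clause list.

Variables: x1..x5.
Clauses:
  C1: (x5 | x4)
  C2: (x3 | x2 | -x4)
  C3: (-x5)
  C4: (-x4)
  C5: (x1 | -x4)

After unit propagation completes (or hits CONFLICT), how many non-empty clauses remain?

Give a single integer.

Answer: 2

Derivation:
unit clause [-5] forces x5=F; simplify:
  drop 5 from [5, 4] -> [4]
  satisfied 1 clause(s); 4 remain; assigned so far: [5]
unit clause [4] forces x4=T; simplify:
  drop -4 from [3, 2, -4] -> [3, 2]
  drop -4 from [-4] -> [] (empty!)
  drop -4 from [1, -4] -> [1]
  satisfied 1 clause(s); 3 remain; assigned so far: [4, 5]
CONFLICT (empty clause)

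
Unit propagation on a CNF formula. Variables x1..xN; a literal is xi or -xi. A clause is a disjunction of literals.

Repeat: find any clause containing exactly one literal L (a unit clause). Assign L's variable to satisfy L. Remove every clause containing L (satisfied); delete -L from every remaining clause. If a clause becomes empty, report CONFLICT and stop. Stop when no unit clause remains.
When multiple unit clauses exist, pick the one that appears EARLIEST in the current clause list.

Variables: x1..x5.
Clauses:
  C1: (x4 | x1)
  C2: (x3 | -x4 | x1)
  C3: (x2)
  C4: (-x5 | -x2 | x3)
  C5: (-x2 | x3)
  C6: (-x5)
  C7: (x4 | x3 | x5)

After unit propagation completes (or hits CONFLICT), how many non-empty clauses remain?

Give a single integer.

unit clause [2] forces x2=T; simplify:
  drop -2 from [-5, -2, 3] -> [-5, 3]
  drop -2 from [-2, 3] -> [3]
  satisfied 1 clause(s); 6 remain; assigned so far: [2]
unit clause [3] forces x3=T; simplify:
  satisfied 4 clause(s); 2 remain; assigned so far: [2, 3]
unit clause [-5] forces x5=F; simplify:
  satisfied 1 clause(s); 1 remain; assigned so far: [2, 3, 5]

Answer: 1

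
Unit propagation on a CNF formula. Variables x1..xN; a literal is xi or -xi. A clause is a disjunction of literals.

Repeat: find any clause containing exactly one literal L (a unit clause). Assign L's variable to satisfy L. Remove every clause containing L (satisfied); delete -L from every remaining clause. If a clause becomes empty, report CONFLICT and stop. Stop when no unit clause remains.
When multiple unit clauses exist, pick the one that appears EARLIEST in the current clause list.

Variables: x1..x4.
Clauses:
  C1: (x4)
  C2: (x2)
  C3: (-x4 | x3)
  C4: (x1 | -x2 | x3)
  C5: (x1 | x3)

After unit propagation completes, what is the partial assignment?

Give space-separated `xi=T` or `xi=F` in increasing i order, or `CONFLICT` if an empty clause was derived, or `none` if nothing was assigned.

unit clause [4] forces x4=T; simplify:
  drop -4 from [-4, 3] -> [3]
  satisfied 1 clause(s); 4 remain; assigned so far: [4]
unit clause [2] forces x2=T; simplify:
  drop -2 from [1, -2, 3] -> [1, 3]
  satisfied 1 clause(s); 3 remain; assigned so far: [2, 4]
unit clause [3] forces x3=T; simplify:
  satisfied 3 clause(s); 0 remain; assigned so far: [2, 3, 4]

Answer: x2=T x3=T x4=T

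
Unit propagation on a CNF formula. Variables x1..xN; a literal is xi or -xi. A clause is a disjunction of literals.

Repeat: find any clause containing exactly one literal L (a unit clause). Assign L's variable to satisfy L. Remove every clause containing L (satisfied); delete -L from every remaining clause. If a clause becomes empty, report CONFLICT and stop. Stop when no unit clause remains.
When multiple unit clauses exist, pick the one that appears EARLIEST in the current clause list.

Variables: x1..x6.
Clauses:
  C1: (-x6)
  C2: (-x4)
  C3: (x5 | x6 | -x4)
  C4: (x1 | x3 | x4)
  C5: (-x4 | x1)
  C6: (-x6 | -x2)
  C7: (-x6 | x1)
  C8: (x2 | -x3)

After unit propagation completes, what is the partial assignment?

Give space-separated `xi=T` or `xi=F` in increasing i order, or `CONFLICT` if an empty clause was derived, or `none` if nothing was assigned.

unit clause [-6] forces x6=F; simplify:
  drop 6 from [5, 6, -4] -> [5, -4]
  satisfied 3 clause(s); 5 remain; assigned so far: [6]
unit clause [-4] forces x4=F; simplify:
  drop 4 from [1, 3, 4] -> [1, 3]
  satisfied 3 clause(s); 2 remain; assigned so far: [4, 6]

Answer: x4=F x6=F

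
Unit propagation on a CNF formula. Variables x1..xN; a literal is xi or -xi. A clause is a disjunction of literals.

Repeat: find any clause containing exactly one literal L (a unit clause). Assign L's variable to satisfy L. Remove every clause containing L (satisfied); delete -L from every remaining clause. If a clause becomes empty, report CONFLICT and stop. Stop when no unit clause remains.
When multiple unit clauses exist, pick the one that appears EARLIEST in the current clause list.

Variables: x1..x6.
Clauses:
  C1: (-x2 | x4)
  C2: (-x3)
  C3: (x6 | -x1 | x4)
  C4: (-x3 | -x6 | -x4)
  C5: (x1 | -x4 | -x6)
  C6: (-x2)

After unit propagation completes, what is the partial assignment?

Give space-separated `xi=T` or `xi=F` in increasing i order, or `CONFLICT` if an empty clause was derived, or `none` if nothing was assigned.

Answer: x2=F x3=F

Derivation:
unit clause [-3] forces x3=F; simplify:
  satisfied 2 clause(s); 4 remain; assigned so far: [3]
unit clause [-2] forces x2=F; simplify:
  satisfied 2 clause(s); 2 remain; assigned so far: [2, 3]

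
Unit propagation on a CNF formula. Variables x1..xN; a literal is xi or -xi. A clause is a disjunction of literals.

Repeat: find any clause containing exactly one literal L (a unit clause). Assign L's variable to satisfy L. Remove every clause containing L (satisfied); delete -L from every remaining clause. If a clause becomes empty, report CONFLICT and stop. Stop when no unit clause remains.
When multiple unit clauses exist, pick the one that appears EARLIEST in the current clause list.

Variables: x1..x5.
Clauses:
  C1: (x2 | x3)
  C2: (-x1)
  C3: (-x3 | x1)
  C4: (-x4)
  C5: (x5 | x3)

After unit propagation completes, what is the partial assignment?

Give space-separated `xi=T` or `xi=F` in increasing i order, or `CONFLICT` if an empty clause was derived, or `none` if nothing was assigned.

unit clause [-1] forces x1=F; simplify:
  drop 1 from [-3, 1] -> [-3]
  satisfied 1 clause(s); 4 remain; assigned so far: [1]
unit clause [-3] forces x3=F; simplify:
  drop 3 from [2, 3] -> [2]
  drop 3 from [5, 3] -> [5]
  satisfied 1 clause(s); 3 remain; assigned so far: [1, 3]
unit clause [2] forces x2=T; simplify:
  satisfied 1 clause(s); 2 remain; assigned so far: [1, 2, 3]
unit clause [-4] forces x4=F; simplify:
  satisfied 1 clause(s); 1 remain; assigned so far: [1, 2, 3, 4]
unit clause [5] forces x5=T; simplify:
  satisfied 1 clause(s); 0 remain; assigned so far: [1, 2, 3, 4, 5]

Answer: x1=F x2=T x3=F x4=F x5=T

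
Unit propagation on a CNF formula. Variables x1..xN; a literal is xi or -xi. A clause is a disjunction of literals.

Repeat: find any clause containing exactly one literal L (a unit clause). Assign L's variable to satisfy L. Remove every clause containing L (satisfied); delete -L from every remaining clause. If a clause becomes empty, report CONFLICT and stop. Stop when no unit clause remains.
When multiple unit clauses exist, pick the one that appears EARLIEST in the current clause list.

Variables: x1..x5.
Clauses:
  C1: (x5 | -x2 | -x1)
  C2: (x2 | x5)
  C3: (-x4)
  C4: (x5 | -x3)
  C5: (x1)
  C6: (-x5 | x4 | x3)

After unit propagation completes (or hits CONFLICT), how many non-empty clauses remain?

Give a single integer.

unit clause [-4] forces x4=F; simplify:
  drop 4 from [-5, 4, 3] -> [-5, 3]
  satisfied 1 clause(s); 5 remain; assigned so far: [4]
unit clause [1] forces x1=T; simplify:
  drop -1 from [5, -2, -1] -> [5, -2]
  satisfied 1 clause(s); 4 remain; assigned so far: [1, 4]

Answer: 4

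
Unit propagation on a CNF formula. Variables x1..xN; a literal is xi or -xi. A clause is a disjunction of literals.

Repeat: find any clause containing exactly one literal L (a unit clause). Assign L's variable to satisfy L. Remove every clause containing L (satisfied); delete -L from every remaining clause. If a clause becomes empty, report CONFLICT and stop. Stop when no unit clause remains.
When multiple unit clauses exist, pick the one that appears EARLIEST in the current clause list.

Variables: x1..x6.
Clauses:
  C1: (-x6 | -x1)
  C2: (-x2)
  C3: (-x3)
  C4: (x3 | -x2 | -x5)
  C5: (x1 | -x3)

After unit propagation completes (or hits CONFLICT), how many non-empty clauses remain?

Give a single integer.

unit clause [-2] forces x2=F; simplify:
  satisfied 2 clause(s); 3 remain; assigned so far: [2]
unit clause [-3] forces x3=F; simplify:
  satisfied 2 clause(s); 1 remain; assigned so far: [2, 3]

Answer: 1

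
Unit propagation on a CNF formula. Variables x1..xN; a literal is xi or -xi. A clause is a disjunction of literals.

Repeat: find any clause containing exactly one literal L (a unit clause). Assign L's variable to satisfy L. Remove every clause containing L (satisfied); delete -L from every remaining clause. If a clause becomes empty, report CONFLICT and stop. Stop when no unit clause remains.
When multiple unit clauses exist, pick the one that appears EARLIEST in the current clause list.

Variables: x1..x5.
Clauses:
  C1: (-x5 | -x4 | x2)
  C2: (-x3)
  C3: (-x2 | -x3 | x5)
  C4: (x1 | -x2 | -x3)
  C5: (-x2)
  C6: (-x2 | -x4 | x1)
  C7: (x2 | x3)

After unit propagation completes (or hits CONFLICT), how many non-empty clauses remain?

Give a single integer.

Answer: 1

Derivation:
unit clause [-3] forces x3=F; simplify:
  drop 3 from [2, 3] -> [2]
  satisfied 3 clause(s); 4 remain; assigned so far: [3]
unit clause [-2] forces x2=F; simplify:
  drop 2 from [-5, -4, 2] -> [-5, -4]
  drop 2 from [2] -> [] (empty!)
  satisfied 2 clause(s); 2 remain; assigned so far: [2, 3]
CONFLICT (empty clause)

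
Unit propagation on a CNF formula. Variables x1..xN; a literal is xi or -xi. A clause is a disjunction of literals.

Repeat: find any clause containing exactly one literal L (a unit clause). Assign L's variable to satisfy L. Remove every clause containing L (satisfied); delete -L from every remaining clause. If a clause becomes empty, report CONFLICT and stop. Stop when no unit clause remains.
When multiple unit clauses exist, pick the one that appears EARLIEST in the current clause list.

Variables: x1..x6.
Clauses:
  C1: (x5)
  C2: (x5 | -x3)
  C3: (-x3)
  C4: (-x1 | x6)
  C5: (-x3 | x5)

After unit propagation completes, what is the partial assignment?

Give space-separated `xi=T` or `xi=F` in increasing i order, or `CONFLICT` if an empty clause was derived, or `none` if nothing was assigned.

unit clause [5] forces x5=T; simplify:
  satisfied 3 clause(s); 2 remain; assigned so far: [5]
unit clause [-3] forces x3=F; simplify:
  satisfied 1 clause(s); 1 remain; assigned so far: [3, 5]

Answer: x3=F x5=T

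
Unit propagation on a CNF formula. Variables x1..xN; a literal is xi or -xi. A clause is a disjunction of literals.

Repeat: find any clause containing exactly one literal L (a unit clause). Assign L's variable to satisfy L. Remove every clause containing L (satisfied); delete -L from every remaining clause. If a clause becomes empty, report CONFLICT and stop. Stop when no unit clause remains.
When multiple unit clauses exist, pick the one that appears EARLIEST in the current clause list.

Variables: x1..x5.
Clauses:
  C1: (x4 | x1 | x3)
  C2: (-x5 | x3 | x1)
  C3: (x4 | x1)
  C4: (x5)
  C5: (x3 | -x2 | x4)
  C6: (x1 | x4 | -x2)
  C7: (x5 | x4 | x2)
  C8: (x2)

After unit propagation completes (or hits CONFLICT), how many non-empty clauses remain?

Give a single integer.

unit clause [5] forces x5=T; simplify:
  drop -5 from [-5, 3, 1] -> [3, 1]
  satisfied 2 clause(s); 6 remain; assigned so far: [5]
unit clause [2] forces x2=T; simplify:
  drop -2 from [3, -2, 4] -> [3, 4]
  drop -2 from [1, 4, -2] -> [1, 4]
  satisfied 1 clause(s); 5 remain; assigned so far: [2, 5]

Answer: 5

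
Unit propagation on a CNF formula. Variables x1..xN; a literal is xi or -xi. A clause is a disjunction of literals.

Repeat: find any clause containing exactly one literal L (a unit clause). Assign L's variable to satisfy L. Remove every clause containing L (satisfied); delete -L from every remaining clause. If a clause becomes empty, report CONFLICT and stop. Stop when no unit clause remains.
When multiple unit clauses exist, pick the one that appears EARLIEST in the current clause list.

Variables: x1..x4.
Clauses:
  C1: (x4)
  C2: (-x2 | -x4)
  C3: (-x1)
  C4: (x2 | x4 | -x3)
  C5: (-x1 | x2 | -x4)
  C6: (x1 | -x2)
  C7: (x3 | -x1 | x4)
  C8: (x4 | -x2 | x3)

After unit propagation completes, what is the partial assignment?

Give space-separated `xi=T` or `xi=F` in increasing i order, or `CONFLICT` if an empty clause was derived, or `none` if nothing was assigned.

Answer: x1=F x2=F x4=T

Derivation:
unit clause [4] forces x4=T; simplify:
  drop -4 from [-2, -4] -> [-2]
  drop -4 from [-1, 2, -4] -> [-1, 2]
  satisfied 4 clause(s); 4 remain; assigned so far: [4]
unit clause [-2] forces x2=F; simplify:
  drop 2 from [-1, 2] -> [-1]
  satisfied 2 clause(s); 2 remain; assigned so far: [2, 4]
unit clause [-1] forces x1=F; simplify:
  satisfied 2 clause(s); 0 remain; assigned so far: [1, 2, 4]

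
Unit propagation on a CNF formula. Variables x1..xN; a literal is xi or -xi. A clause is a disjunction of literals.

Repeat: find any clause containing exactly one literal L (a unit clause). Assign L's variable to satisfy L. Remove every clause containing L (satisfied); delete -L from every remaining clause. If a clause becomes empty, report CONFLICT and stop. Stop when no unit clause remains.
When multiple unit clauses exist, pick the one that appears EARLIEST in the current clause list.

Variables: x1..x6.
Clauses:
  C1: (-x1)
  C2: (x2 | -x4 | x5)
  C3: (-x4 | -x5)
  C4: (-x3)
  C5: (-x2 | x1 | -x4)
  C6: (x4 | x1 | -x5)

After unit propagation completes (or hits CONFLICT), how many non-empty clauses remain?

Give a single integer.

Answer: 4

Derivation:
unit clause [-1] forces x1=F; simplify:
  drop 1 from [-2, 1, -4] -> [-2, -4]
  drop 1 from [4, 1, -5] -> [4, -5]
  satisfied 1 clause(s); 5 remain; assigned so far: [1]
unit clause [-3] forces x3=F; simplify:
  satisfied 1 clause(s); 4 remain; assigned so far: [1, 3]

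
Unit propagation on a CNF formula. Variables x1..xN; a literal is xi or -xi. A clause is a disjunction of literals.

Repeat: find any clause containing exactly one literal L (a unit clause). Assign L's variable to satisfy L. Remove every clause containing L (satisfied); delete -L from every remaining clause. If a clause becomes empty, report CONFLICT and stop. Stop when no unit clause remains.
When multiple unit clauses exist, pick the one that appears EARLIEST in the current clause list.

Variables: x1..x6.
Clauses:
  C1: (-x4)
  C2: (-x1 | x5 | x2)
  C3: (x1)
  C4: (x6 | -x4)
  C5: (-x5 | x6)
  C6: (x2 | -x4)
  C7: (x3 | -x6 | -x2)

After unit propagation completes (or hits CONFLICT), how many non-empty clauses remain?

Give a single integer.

Answer: 3

Derivation:
unit clause [-4] forces x4=F; simplify:
  satisfied 3 clause(s); 4 remain; assigned so far: [4]
unit clause [1] forces x1=T; simplify:
  drop -1 from [-1, 5, 2] -> [5, 2]
  satisfied 1 clause(s); 3 remain; assigned so far: [1, 4]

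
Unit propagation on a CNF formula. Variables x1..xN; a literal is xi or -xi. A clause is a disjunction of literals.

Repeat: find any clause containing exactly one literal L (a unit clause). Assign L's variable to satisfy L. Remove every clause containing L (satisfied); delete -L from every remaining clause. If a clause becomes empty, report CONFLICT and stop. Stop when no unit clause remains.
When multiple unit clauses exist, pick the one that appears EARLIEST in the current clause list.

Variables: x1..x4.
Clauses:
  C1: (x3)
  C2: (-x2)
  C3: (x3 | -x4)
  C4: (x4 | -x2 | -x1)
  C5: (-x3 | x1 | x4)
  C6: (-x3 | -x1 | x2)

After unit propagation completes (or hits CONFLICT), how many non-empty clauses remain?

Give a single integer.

Answer: 0

Derivation:
unit clause [3] forces x3=T; simplify:
  drop -3 from [-3, 1, 4] -> [1, 4]
  drop -3 from [-3, -1, 2] -> [-1, 2]
  satisfied 2 clause(s); 4 remain; assigned so far: [3]
unit clause [-2] forces x2=F; simplify:
  drop 2 from [-1, 2] -> [-1]
  satisfied 2 clause(s); 2 remain; assigned so far: [2, 3]
unit clause [-1] forces x1=F; simplify:
  drop 1 from [1, 4] -> [4]
  satisfied 1 clause(s); 1 remain; assigned so far: [1, 2, 3]
unit clause [4] forces x4=T; simplify:
  satisfied 1 clause(s); 0 remain; assigned so far: [1, 2, 3, 4]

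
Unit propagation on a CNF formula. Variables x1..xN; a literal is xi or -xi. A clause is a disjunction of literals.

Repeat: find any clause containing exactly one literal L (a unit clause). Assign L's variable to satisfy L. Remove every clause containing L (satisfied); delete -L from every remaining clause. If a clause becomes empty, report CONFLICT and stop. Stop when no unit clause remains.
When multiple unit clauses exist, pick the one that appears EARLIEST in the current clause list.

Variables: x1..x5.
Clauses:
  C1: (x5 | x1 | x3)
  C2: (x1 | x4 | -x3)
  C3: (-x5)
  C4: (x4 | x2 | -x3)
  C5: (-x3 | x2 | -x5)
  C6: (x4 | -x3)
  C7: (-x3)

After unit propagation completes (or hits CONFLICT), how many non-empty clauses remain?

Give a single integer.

Answer: 0

Derivation:
unit clause [-5] forces x5=F; simplify:
  drop 5 from [5, 1, 3] -> [1, 3]
  satisfied 2 clause(s); 5 remain; assigned so far: [5]
unit clause [-3] forces x3=F; simplify:
  drop 3 from [1, 3] -> [1]
  satisfied 4 clause(s); 1 remain; assigned so far: [3, 5]
unit clause [1] forces x1=T; simplify:
  satisfied 1 clause(s); 0 remain; assigned so far: [1, 3, 5]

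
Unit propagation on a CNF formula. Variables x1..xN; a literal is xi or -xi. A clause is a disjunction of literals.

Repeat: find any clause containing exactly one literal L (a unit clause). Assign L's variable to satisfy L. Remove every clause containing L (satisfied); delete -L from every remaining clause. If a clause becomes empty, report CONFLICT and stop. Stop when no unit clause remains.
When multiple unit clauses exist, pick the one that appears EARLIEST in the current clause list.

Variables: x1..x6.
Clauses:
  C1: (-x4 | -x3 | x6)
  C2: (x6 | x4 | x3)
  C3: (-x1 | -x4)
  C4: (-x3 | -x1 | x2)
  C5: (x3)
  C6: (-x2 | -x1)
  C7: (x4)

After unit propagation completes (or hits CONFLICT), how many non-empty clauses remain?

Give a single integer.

Answer: 0

Derivation:
unit clause [3] forces x3=T; simplify:
  drop -3 from [-4, -3, 6] -> [-4, 6]
  drop -3 from [-3, -1, 2] -> [-1, 2]
  satisfied 2 clause(s); 5 remain; assigned so far: [3]
unit clause [4] forces x4=T; simplify:
  drop -4 from [-4, 6] -> [6]
  drop -4 from [-1, -4] -> [-1]
  satisfied 1 clause(s); 4 remain; assigned so far: [3, 4]
unit clause [6] forces x6=T; simplify:
  satisfied 1 clause(s); 3 remain; assigned so far: [3, 4, 6]
unit clause [-1] forces x1=F; simplify:
  satisfied 3 clause(s); 0 remain; assigned so far: [1, 3, 4, 6]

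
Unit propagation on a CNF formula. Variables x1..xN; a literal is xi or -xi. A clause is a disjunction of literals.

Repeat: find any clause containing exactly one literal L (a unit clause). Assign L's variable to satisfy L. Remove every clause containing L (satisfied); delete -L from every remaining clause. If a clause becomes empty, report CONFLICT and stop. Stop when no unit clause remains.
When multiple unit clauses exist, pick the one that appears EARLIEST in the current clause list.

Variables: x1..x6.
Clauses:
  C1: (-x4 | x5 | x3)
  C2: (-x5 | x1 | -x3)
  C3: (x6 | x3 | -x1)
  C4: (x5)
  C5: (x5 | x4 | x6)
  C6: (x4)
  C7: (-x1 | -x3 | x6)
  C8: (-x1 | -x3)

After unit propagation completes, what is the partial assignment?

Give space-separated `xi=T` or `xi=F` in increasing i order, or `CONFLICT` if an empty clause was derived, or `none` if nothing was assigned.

Answer: x4=T x5=T

Derivation:
unit clause [5] forces x5=T; simplify:
  drop -5 from [-5, 1, -3] -> [1, -3]
  satisfied 3 clause(s); 5 remain; assigned so far: [5]
unit clause [4] forces x4=T; simplify:
  satisfied 1 clause(s); 4 remain; assigned so far: [4, 5]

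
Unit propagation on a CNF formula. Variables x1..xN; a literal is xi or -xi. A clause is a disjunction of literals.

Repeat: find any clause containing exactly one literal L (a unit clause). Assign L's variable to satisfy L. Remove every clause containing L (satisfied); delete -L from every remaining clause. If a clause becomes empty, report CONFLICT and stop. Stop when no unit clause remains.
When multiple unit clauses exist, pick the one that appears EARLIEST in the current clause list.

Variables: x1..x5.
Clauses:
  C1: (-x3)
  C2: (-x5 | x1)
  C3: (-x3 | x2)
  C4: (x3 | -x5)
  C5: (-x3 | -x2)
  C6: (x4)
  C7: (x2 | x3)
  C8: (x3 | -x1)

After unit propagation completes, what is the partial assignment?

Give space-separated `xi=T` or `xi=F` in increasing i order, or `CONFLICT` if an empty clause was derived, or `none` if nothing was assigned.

Answer: x1=F x2=T x3=F x4=T x5=F

Derivation:
unit clause [-3] forces x3=F; simplify:
  drop 3 from [3, -5] -> [-5]
  drop 3 from [2, 3] -> [2]
  drop 3 from [3, -1] -> [-1]
  satisfied 3 clause(s); 5 remain; assigned so far: [3]
unit clause [-5] forces x5=F; simplify:
  satisfied 2 clause(s); 3 remain; assigned so far: [3, 5]
unit clause [4] forces x4=T; simplify:
  satisfied 1 clause(s); 2 remain; assigned so far: [3, 4, 5]
unit clause [2] forces x2=T; simplify:
  satisfied 1 clause(s); 1 remain; assigned so far: [2, 3, 4, 5]
unit clause [-1] forces x1=F; simplify:
  satisfied 1 clause(s); 0 remain; assigned so far: [1, 2, 3, 4, 5]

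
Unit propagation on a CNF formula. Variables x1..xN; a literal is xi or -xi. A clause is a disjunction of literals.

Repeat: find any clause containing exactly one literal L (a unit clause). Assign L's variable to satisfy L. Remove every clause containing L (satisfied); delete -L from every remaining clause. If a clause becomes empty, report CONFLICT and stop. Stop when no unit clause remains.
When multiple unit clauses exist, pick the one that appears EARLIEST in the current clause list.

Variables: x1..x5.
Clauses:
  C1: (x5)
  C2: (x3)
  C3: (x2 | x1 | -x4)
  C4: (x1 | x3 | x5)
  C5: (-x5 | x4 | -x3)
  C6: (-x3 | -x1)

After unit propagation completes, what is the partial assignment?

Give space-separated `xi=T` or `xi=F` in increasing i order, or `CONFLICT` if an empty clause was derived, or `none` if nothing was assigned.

Answer: x1=F x2=T x3=T x4=T x5=T

Derivation:
unit clause [5] forces x5=T; simplify:
  drop -5 from [-5, 4, -3] -> [4, -3]
  satisfied 2 clause(s); 4 remain; assigned so far: [5]
unit clause [3] forces x3=T; simplify:
  drop -3 from [4, -3] -> [4]
  drop -3 from [-3, -1] -> [-1]
  satisfied 1 clause(s); 3 remain; assigned so far: [3, 5]
unit clause [4] forces x4=T; simplify:
  drop -4 from [2, 1, -4] -> [2, 1]
  satisfied 1 clause(s); 2 remain; assigned so far: [3, 4, 5]
unit clause [-1] forces x1=F; simplify:
  drop 1 from [2, 1] -> [2]
  satisfied 1 clause(s); 1 remain; assigned so far: [1, 3, 4, 5]
unit clause [2] forces x2=T; simplify:
  satisfied 1 clause(s); 0 remain; assigned so far: [1, 2, 3, 4, 5]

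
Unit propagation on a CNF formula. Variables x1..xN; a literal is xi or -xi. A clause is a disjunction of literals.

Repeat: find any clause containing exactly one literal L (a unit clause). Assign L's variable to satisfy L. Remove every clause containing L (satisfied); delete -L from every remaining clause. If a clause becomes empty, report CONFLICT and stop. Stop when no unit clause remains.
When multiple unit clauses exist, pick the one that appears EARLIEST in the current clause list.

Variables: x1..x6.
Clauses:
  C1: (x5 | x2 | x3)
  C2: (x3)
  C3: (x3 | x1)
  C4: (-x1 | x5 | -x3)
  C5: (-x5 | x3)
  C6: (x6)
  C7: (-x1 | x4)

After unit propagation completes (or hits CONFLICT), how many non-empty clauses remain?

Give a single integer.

unit clause [3] forces x3=T; simplify:
  drop -3 from [-1, 5, -3] -> [-1, 5]
  satisfied 4 clause(s); 3 remain; assigned so far: [3]
unit clause [6] forces x6=T; simplify:
  satisfied 1 clause(s); 2 remain; assigned so far: [3, 6]

Answer: 2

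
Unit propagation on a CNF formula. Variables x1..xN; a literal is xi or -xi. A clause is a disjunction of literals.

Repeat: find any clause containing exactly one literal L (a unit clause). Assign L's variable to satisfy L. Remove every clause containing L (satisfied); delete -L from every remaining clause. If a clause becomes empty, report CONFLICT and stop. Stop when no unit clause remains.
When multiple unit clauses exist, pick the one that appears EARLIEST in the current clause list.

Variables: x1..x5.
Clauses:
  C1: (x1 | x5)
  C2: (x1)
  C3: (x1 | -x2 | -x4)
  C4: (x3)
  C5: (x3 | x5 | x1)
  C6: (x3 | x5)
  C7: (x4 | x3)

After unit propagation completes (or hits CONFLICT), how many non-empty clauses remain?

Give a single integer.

unit clause [1] forces x1=T; simplify:
  satisfied 4 clause(s); 3 remain; assigned so far: [1]
unit clause [3] forces x3=T; simplify:
  satisfied 3 clause(s); 0 remain; assigned so far: [1, 3]

Answer: 0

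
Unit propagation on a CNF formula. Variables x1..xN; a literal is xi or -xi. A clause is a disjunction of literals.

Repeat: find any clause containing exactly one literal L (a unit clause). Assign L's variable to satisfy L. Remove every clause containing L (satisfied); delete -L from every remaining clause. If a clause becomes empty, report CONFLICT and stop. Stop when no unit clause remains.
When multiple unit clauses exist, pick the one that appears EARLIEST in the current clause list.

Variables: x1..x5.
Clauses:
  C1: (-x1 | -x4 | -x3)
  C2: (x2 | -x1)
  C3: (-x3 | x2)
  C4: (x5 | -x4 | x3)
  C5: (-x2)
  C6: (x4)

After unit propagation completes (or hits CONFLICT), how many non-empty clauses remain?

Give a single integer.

Answer: 0

Derivation:
unit clause [-2] forces x2=F; simplify:
  drop 2 from [2, -1] -> [-1]
  drop 2 from [-3, 2] -> [-3]
  satisfied 1 clause(s); 5 remain; assigned so far: [2]
unit clause [-1] forces x1=F; simplify:
  satisfied 2 clause(s); 3 remain; assigned so far: [1, 2]
unit clause [-3] forces x3=F; simplify:
  drop 3 from [5, -4, 3] -> [5, -4]
  satisfied 1 clause(s); 2 remain; assigned so far: [1, 2, 3]
unit clause [4] forces x4=T; simplify:
  drop -4 from [5, -4] -> [5]
  satisfied 1 clause(s); 1 remain; assigned so far: [1, 2, 3, 4]
unit clause [5] forces x5=T; simplify:
  satisfied 1 clause(s); 0 remain; assigned so far: [1, 2, 3, 4, 5]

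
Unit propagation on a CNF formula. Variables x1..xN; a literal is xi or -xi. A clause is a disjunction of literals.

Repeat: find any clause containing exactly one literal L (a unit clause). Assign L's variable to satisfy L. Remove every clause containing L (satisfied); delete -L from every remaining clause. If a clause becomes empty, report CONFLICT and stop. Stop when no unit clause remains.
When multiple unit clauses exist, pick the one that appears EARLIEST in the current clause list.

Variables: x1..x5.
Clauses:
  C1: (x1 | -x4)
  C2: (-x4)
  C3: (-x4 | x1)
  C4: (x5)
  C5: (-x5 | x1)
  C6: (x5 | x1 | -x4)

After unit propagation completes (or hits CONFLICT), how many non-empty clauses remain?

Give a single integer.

unit clause [-4] forces x4=F; simplify:
  satisfied 4 clause(s); 2 remain; assigned so far: [4]
unit clause [5] forces x5=T; simplify:
  drop -5 from [-5, 1] -> [1]
  satisfied 1 clause(s); 1 remain; assigned so far: [4, 5]
unit clause [1] forces x1=T; simplify:
  satisfied 1 clause(s); 0 remain; assigned so far: [1, 4, 5]

Answer: 0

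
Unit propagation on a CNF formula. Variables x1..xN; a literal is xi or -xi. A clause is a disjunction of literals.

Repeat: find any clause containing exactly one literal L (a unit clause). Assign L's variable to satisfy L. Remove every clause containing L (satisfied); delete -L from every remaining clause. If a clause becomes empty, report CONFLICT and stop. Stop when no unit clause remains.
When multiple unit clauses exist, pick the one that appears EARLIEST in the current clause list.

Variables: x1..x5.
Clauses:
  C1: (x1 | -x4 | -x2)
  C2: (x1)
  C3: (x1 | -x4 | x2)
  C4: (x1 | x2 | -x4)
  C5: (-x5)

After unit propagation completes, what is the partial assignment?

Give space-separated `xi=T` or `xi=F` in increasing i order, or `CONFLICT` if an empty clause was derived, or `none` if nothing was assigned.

unit clause [1] forces x1=T; simplify:
  satisfied 4 clause(s); 1 remain; assigned so far: [1]
unit clause [-5] forces x5=F; simplify:
  satisfied 1 clause(s); 0 remain; assigned so far: [1, 5]

Answer: x1=T x5=F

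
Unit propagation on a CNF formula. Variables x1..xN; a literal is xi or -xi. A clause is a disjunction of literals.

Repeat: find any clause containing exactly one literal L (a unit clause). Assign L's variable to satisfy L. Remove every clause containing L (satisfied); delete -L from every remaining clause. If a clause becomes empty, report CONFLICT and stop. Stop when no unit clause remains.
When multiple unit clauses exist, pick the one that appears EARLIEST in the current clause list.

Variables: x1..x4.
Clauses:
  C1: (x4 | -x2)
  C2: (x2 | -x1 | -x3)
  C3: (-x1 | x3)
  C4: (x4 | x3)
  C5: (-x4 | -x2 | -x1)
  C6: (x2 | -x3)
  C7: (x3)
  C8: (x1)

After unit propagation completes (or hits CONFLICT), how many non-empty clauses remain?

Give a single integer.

Answer: 0

Derivation:
unit clause [3] forces x3=T; simplify:
  drop -3 from [2, -1, -3] -> [2, -1]
  drop -3 from [2, -3] -> [2]
  satisfied 3 clause(s); 5 remain; assigned so far: [3]
unit clause [2] forces x2=T; simplify:
  drop -2 from [4, -2] -> [4]
  drop -2 from [-4, -2, -1] -> [-4, -1]
  satisfied 2 clause(s); 3 remain; assigned so far: [2, 3]
unit clause [4] forces x4=T; simplify:
  drop -4 from [-4, -1] -> [-1]
  satisfied 1 clause(s); 2 remain; assigned so far: [2, 3, 4]
unit clause [-1] forces x1=F; simplify:
  drop 1 from [1] -> [] (empty!)
  satisfied 1 clause(s); 1 remain; assigned so far: [1, 2, 3, 4]
CONFLICT (empty clause)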